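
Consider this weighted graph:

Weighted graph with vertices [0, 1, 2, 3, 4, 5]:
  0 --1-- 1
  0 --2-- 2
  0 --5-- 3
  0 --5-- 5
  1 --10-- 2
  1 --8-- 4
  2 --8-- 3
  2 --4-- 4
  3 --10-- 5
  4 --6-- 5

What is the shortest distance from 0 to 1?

Using Dijkstra's algorithm from vertex 0:
Shortest path: 0 -> 1
Total weight: 1 = 1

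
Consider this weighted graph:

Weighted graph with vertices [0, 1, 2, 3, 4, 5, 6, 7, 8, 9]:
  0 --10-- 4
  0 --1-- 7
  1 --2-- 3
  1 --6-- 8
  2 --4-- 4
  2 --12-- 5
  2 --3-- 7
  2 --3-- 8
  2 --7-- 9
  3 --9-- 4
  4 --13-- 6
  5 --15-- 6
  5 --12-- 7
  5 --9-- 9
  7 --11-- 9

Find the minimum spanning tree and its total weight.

Applying Kruskal's algorithm (sort edges by weight, add if no cycle):
  Add (0,7) w=1
  Add (1,3) w=2
  Add (2,8) w=3
  Add (2,7) w=3
  Add (2,4) w=4
  Add (1,8) w=6
  Add (2,9) w=7
  Skip (3,4) w=9 (creates cycle)
  Add (5,9) w=9
  Skip (0,4) w=10 (creates cycle)
  Skip (7,9) w=11 (creates cycle)
  Skip (2,5) w=12 (creates cycle)
  Skip (5,7) w=12 (creates cycle)
  Add (4,6) w=13
  Skip (5,6) w=15 (creates cycle)
MST weight = 48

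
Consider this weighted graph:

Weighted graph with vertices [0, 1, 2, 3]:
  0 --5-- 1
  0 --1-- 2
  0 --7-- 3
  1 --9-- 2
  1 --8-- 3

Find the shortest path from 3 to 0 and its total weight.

Using Dijkstra's algorithm from vertex 3:
Shortest path: 3 -> 0
Total weight: 7 = 7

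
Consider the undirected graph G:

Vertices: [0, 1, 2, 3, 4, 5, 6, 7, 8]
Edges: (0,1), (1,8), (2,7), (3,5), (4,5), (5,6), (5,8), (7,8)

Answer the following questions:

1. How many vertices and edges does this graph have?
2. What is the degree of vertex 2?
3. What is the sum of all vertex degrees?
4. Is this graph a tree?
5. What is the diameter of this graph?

Count: 9 vertices, 8 edges.
Vertex 2 has neighbors [7], degree = 1.
Handshaking lemma: 2 * 8 = 16.
A graph is a tree iff it is connected and has exactly n-1 edges. This graph is connected (all 9 vertices in one component) and has 9-1 = 8 edges. It is a tree.
Diameter (longest shortest path) = 4.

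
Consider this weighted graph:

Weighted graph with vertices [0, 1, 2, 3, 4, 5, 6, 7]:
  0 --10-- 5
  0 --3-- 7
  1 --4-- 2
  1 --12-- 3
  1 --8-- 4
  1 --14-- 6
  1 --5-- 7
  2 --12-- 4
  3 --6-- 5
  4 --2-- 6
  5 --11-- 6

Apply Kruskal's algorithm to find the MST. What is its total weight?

Applying Kruskal's algorithm (sort edges by weight, add if no cycle):
  Add (4,6) w=2
  Add (0,7) w=3
  Add (1,2) w=4
  Add (1,7) w=5
  Add (3,5) w=6
  Add (1,4) w=8
  Add (0,5) w=10
  Skip (5,6) w=11 (creates cycle)
  Skip (1,3) w=12 (creates cycle)
  Skip (2,4) w=12 (creates cycle)
  Skip (1,6) w=14 (creates cycle)
MST weight = 38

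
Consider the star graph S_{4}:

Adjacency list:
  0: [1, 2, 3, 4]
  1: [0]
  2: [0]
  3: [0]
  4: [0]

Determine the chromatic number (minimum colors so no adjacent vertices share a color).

S_{4} has one hub adjacent to 4 leaves; leaves are pairwise non-adjacent.
Color the hub 0 and every leaf 1.
Chromatic number = 2.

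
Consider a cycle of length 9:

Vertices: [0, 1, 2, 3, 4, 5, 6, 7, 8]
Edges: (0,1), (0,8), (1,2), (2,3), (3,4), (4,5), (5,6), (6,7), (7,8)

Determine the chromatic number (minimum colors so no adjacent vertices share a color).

This is an odd cycle (C_9). Odd cycles are not bipartite (any 2-coloring forces two adjacent vertices to match), and 3 colors suffice.
Chromatic number = 3.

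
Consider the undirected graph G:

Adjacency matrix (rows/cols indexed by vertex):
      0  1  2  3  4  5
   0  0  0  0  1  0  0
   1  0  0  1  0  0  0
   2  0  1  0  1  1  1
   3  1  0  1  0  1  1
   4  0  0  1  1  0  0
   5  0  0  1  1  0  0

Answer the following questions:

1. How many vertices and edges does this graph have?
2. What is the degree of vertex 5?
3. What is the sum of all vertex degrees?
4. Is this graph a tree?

Count: 6 vertices, 7 edges.
Vertex 5 has neighbors [2, 3], degree = 2.
Handshaking lemma: 2 * 7 = 14.
A tree on 6 vertices has 5 edges. This graph has 7 edges (2 extra). Not a tree.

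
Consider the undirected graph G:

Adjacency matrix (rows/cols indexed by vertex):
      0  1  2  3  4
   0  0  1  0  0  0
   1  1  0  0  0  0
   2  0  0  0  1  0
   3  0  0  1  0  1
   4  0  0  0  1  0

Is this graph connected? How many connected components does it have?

Checking connectivity: the graph has 2 connected component(s).
Components: [[0, 1], [2, 3, 4]]. The graph is NOT connected.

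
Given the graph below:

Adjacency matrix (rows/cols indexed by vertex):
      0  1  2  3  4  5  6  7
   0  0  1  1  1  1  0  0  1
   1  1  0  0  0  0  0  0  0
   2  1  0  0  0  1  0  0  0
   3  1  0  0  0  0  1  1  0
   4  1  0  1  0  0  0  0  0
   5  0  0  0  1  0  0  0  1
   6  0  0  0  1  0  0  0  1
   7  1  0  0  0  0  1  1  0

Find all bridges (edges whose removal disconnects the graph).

A bridge is an edge whose removal increases the number of connected components.
Bridges found: (0,1)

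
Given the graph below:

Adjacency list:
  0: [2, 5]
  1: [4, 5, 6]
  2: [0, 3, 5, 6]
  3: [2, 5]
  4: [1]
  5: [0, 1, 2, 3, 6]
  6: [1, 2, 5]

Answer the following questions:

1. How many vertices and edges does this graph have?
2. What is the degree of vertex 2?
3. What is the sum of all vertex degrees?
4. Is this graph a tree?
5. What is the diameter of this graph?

Count: 7 vertices, 10 edges.
Vertex 2 has neighbors [0, 3, 5, 6], degree = 4.
Handshaking lemma: 2 * 10 = 20.
A tree on 7 vertices has 6 edges. This graph has 10 edges (4 extra). Not a tree.
Diameter (longest shortest path) = 3.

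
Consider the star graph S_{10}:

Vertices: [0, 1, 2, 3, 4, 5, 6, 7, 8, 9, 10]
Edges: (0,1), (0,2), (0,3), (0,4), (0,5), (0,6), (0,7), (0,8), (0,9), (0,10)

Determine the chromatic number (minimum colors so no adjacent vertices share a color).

S_{10} has one hub adjacent to 10 leaves; leaves are pairwise non-adjacent.
Color the hub 0 and every leaf 1.
Chromatic number = 2.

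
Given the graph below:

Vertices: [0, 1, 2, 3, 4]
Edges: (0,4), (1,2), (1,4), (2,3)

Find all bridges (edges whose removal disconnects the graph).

A bridge is an edge whose removal increases the number of connected components.
Bridges found: (0,4), (1,2), (1,4), (2,3)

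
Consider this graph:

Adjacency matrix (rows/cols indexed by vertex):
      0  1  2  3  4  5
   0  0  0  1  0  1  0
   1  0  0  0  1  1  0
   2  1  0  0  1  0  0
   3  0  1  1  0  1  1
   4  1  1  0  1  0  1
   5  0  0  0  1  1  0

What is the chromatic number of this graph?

The graph has a maximum clique of size 3 (lower bound on chromatic number).
A valid 3-coloring: {0: 0, 1: 2, 2: 1, 3: 0, 4: 1, 5: 2}.
Chromatic number = 3.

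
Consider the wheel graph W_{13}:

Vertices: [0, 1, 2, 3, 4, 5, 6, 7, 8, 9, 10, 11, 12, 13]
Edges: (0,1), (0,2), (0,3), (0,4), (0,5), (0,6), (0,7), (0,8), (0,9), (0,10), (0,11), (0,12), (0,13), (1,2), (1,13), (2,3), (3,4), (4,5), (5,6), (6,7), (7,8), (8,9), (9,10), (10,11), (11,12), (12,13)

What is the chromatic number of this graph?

W_{13} = C_{13} plus a hub adjacent to every cycle vertex.
The outer cycle needs 3 colors (odd cycle); the hub is adjacent to all of them so needs a fresh color.
Chromatic number = 3 + 1 = 4.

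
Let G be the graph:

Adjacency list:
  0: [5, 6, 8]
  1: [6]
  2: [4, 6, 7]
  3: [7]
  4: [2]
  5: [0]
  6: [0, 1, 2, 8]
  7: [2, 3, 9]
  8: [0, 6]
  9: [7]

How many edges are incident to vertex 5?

Vertex 5 has neighbors [0], so deg(5) = 1.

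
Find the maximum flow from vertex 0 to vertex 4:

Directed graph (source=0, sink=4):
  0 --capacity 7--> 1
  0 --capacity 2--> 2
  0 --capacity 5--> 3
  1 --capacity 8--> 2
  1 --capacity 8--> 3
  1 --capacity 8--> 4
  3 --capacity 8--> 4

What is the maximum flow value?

Computing max flow:
  Flow on (0->1): 7/7
  Flow on (0->3): 5/5
  Flow on (1->4): 7/8
  Flow on (3->4): 5/8
Maximum flow = 12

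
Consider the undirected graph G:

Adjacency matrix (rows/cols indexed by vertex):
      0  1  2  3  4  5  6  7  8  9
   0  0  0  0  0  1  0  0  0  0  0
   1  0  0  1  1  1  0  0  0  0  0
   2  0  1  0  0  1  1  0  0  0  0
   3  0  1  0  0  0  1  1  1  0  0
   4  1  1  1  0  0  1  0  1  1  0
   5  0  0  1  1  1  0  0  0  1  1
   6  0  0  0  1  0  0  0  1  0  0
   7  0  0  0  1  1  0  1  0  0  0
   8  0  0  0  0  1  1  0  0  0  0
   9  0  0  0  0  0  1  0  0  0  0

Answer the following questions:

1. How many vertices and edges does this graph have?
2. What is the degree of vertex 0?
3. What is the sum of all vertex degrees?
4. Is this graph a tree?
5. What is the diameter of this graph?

Count: 10 vertices, 15 edges.
Vertex 0 has neighbors [4], degree = 1.
Handshaking lemma: 2 * 15 = 30.
A tree on 10 vertices has 9 edges. This graph has 15 edges (6 extra). Not a tree.
Diameter (longest shortest path) = 3.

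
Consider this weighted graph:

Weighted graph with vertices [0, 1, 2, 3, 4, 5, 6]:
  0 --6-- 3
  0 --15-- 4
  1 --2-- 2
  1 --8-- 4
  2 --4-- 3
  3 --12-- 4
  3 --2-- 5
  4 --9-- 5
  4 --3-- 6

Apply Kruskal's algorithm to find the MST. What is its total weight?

Applying Kruskal's algorithm (sort edges by weight, add if no cycle):
  Add (1,2) w=2
  Add (3,5) w=2
  Add (4,6) w=3
  Add (2,3) w=4
  Add (0,3) w=6
  Add (1,4) w=8
  Skip (4,5) w=9 (creates cycle)
  Skip (3,4) w=12 (creates cycle)
  Skip (0,4) w=15 (creates cycle)
MST weight = 25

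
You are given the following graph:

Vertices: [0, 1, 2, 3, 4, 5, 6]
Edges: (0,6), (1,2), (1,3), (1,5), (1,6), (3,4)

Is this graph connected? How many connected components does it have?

Checking connectivity: the graph has 1 connected component(s).
All vertices are reachable from each other. The graph IS connected.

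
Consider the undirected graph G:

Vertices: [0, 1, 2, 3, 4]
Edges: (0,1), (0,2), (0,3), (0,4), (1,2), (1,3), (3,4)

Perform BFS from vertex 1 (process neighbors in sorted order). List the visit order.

BFS from vertex 1 (neighbors processed in ascending order):
Visit order: 1, 0, 2, 3, 4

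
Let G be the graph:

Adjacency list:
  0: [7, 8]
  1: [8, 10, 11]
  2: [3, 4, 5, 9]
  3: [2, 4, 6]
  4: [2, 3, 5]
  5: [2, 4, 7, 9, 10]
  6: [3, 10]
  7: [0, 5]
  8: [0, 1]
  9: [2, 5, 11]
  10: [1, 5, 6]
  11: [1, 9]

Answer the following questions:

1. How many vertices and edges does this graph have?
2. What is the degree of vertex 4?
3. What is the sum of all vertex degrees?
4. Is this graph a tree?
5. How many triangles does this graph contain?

Count: 12 vertices, 17 edges.
Vertex 4 has neighbors [2, 3, 5], degree = 3.
Handshaking lemma: 2 * 17 = 34.
A tree on 12 vertices has 11 edges. This graph has 17 edges (6 extra). Not a tree.
Number of triangles = 3.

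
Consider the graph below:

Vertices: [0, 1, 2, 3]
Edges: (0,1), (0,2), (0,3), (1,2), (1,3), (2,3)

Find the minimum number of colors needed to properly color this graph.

The graph has a maximum clique of size 4 (lower bound on chromatic number).
A valid 4-coloring: {0: 0, 1: 1, 2: 2, 3: 3}.
Chromatic number = 4.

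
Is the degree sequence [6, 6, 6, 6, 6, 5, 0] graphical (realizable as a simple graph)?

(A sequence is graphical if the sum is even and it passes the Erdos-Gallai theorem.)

Sum of degrees = 35. Sum is odd, so the sequence is NOT graphical.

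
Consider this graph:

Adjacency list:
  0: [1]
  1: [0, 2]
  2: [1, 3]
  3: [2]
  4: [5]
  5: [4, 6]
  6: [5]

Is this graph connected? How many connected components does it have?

Checking connectivity: the graph has 2 connected component(s).
Components: [[0, 1, 2, 3], [4, 5, 6]]. The graph is NOT connected.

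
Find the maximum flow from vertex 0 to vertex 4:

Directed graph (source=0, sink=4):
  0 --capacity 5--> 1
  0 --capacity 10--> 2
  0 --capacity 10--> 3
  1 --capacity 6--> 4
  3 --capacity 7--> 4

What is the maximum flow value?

Computing max flow:
  Flow on (0->1): 5/5
  Flow on (0->3): 7/10
  Flow on (1->4): 5/6
  Flow on (3->4): 7/7
Maximum flow = 12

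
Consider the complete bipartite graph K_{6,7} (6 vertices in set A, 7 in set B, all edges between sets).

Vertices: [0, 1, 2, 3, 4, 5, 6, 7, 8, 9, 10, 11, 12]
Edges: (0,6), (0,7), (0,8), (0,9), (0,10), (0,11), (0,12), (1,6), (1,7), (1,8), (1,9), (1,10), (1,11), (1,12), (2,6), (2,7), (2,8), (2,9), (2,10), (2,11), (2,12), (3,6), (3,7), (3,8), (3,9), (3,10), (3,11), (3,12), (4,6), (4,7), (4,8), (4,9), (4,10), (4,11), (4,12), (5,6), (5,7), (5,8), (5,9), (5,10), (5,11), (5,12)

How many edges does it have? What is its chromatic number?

K_{6,7} has 6 * 7 = 42 edges.
Bipartite graphs have chromatic number 2 (color each partition differently).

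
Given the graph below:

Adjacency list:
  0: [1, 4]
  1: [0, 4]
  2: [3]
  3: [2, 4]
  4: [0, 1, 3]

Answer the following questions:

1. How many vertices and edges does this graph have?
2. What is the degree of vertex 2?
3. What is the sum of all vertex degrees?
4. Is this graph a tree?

Count: 5 vertices, 5 edges.
Vertex 2 has neighbors [3], degree = 1.
Handshaking lemma: 2 * 5 = 10.
A tree on 5 vertices has 4 edges. This graph has 5 edges (1 extra). Not a tree.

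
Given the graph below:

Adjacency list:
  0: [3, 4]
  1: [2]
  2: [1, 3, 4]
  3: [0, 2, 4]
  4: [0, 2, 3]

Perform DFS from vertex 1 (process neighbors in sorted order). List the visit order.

DFS from vertex 1 (neighbors processed in ascending order):
Visit order: 1, 2, 3, 0, 4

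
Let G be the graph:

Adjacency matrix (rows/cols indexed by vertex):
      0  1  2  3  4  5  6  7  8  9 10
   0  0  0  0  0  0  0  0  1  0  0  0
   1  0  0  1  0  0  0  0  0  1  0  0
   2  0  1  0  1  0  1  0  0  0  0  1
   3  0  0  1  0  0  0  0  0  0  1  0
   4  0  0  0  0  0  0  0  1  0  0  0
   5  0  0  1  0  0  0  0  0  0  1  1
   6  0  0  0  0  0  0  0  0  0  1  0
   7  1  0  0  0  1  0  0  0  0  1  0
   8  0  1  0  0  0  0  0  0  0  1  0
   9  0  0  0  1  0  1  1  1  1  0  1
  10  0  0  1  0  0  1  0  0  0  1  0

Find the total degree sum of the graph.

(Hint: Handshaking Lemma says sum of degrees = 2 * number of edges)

Count edges: 14 edges.
By Handshaking Lemma: sum of degrees = 2 * 14 = 28.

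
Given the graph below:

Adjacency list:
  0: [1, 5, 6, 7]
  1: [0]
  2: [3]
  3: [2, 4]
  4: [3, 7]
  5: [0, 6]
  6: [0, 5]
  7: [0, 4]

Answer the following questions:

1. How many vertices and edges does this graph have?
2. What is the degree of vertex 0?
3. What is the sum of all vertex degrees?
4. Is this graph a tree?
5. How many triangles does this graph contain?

Count: 8 vertices, 8 edges.
Vertex 0 has neighbors [1, 5, 6, 7], degree = 4.
Handshaking lemma: 2 * 8 = 16.
A tree on 8 vertices has 7 edges. This graph has 8 edges (1 extra). Not a tree.
Number of triangles = 1.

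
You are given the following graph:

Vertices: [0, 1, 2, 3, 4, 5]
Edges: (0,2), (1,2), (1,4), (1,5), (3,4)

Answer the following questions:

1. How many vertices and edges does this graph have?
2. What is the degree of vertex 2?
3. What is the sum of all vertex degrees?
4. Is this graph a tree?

Count: 6 vertices, 5 edges.
Vertex 2 has neighbors [0, 1], degree = 2.
Handshaking lemma: 2 * 5 = 10.
A graph is a tree iff it is connected and has exactly n-1 edges. This graph is connected (all 6 vertices in one component) and has 6-1 = 5 edges. It is a tree.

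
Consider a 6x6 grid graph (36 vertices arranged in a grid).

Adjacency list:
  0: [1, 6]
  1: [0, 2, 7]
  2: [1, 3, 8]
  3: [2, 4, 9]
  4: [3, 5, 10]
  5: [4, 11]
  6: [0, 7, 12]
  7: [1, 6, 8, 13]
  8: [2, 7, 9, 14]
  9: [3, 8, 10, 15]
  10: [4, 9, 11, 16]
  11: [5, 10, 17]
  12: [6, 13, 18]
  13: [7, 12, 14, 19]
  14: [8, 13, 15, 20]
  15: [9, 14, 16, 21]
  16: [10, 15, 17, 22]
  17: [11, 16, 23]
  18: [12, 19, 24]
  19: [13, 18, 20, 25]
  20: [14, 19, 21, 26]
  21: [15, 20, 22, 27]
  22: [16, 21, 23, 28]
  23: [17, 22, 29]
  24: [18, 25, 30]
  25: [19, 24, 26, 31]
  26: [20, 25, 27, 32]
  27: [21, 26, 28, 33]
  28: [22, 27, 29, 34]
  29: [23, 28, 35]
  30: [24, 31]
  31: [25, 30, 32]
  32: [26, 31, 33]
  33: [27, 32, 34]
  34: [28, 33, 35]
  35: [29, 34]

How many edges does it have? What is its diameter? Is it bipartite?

A 6x6 grid has 30 vertical edges and 30 horizontal edges.
Total edges = 30 + 30 = 60.
Diameter = (6-1) + (6-1) = 10 (corner to opposite corner).
Grid graphs are bipartite (checkerboard coloring).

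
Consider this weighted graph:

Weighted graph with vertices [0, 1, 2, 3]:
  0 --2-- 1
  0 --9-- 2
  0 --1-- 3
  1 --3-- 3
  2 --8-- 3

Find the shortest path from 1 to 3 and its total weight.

Using Dijkstra's algorithm from vertex 1:
Shortest path: 1 -> 3
Total weight: 3 = 3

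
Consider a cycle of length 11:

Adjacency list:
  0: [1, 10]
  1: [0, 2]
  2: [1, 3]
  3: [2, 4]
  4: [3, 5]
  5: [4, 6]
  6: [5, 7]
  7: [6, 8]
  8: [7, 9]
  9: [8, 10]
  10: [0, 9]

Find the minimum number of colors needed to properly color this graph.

This is an odd cycle (C_11). Odd cycles are not bipartite (any 2-coloring forces two adjacent vertices to match), and 3 colors suffice.
Chromatic number = 3.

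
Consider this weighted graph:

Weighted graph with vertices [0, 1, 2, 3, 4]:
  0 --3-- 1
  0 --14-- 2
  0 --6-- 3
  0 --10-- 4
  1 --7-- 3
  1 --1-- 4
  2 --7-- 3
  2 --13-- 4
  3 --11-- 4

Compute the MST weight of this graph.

Applying Kruskal's algorithm (sort edges by weight, add if no cycle):
  Add (1,4) w=1
  Add (0,1) w=3
  Add (0,3) w=6
  Skip (1,3) w=7 (creates cycle)
  Add (2,3) w=7
  Skip (0,4) w=10 (creates cycle)
  Skip (3,4) w=11 (creates cycle)
  Skip (2,4) w=13 (creates cycle)
  Skip (0,2) w=14 (creates cycle)
MST weight = 17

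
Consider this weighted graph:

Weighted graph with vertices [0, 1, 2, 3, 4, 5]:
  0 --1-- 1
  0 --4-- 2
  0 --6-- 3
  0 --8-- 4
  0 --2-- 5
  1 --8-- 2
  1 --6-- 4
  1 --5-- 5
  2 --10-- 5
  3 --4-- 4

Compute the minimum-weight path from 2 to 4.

Using Dijkstra's algorithm from vertex 2:
Shortest path: 2 -> 0 -> 1 -> 4
Total weight: 4 + 1 + 6 = 11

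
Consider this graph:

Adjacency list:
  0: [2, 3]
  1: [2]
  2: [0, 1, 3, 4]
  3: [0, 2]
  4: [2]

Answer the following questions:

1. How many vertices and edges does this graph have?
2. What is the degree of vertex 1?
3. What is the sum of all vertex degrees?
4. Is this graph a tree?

Count: 5 vertices, 5 edges.
Vertex 1 has neighbors [2], degree = 1.
Handshaking lemma: 2 * 5 = 10.
A tree on 5 vertices has 4 edges. This graph has 5 edges (1 extra). Not a tree.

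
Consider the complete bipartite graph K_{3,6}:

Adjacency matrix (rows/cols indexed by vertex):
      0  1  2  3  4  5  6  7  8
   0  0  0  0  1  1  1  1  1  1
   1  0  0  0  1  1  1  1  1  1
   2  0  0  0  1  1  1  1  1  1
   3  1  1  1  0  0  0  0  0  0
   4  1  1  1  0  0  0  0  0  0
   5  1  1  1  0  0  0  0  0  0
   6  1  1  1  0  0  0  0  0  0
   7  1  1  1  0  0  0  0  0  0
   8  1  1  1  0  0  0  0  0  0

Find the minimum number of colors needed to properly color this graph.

K_{3,6} is bipartite: vertices split into two independent sets of size 3 and 6.
Color one set 0, the other 1. No adjacent vertices share a color.
Chromatic number = 2.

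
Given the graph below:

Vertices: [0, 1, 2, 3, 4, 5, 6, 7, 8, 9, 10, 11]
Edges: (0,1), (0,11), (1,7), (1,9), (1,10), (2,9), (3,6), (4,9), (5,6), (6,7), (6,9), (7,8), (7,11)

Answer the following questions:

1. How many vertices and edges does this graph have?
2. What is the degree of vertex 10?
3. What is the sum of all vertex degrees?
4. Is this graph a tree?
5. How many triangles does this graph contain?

Count: 12 vertices, 13 edges.
Vertex 10 has neighbors [1], degree = 1.
Handshaking lemma: 2 * 13 = 26.
A tree on 12 vertices has 11 edges. This graph has 13 edges (2 extra). Not a tree.
Number of triangles = 0.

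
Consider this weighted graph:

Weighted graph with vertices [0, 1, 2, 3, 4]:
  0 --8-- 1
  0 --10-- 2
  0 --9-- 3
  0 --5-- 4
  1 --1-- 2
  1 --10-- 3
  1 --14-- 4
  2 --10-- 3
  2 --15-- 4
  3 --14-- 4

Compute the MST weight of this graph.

Applying Kruskal's algorithm (sort edges by weight, add if no cycle):
  Add (1,2) w=1
  Add (0,4) w=5
  Add (0,1) w=8
  Add (0,3) w=9
  Skip (0,2) w=10 (creates cycle)
  Skip (1,3) w=10 (creates cycle)
  Skip (2,3) w=10 (creates cycle)
  Skip (1,4) w=14 (creates cycle)
  Skip (3,4) w=14 (creates cycle)
  Skip (2,4) w=15 (creates cycle)
MST weight = 23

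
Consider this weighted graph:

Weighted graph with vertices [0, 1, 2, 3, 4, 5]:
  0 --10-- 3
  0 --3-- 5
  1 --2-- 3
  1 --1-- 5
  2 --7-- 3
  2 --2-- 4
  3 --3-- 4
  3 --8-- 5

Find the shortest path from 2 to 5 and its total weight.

Using Dijkstra's algorithm from vertex 2:
Shortest path: 2 -> 4 -> 3 -> 1 -> 5
Total weight: 2 + 3 + 2 + 1 = 8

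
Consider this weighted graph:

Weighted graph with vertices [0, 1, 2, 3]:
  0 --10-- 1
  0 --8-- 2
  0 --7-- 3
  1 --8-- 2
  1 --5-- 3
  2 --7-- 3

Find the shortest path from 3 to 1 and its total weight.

Using Dijkstra's algorithm from vertex 3:
Shortest path: 3 -> 1
Total weight: 5 = 5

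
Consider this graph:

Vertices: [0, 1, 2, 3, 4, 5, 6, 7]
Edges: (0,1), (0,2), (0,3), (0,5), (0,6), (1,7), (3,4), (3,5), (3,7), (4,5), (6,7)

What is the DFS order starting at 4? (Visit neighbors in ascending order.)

DFS from vertex 4 (neighbors processed in ascending order):
Visit order: 4, 3, 0, 1, 7, 6, 2, 5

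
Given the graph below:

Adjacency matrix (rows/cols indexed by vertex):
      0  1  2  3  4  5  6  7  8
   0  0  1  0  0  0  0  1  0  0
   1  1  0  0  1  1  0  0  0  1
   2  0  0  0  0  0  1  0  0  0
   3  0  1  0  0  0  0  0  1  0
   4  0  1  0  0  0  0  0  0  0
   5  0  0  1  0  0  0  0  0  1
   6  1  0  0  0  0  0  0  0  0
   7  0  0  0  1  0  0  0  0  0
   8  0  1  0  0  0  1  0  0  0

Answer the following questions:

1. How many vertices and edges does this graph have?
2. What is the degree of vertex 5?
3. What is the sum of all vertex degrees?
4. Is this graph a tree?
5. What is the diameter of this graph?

Count: 9 vertices, 8 edges.
Vertex 5 has neighbors [2, 8], degree = 2.
Handshaking lemma: 2 * 8 = 16.
A graph is a tree iff it is connected and has exactly n-1 edges. This graph is connected (all 9 vertices in one component) and has 9-1 = 8 edges. It is a tree.
Diameter (longest shortest path) = 5.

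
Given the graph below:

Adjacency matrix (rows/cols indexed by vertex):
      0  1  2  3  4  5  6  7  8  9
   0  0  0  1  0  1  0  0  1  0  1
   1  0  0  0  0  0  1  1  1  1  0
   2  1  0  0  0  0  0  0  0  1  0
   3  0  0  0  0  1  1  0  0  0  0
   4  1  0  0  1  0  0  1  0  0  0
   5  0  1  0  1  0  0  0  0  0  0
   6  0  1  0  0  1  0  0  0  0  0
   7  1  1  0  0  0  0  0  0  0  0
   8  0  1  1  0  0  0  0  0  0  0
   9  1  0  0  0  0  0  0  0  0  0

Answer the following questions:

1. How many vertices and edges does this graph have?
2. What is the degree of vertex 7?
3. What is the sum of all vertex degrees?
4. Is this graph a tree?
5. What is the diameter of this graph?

Count: 10 vertices, 12 edges.
Vertex 7 has neighbors [0, 1], degree = 2.
Handshaking lemma: 2 * 12 = 24.
A tree on 10 vertices has 9 edges. This graph has 12 edges (3 extra). Not a tree.
Diameter (longest shortest path) = 4.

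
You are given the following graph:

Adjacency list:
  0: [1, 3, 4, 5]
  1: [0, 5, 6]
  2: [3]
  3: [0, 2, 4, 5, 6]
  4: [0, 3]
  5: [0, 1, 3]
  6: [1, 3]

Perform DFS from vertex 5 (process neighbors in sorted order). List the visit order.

DFS from vertex 5 (neighbors processed in ascending order):
Visit order: 5, 0, 1, 6, 3, 2, 4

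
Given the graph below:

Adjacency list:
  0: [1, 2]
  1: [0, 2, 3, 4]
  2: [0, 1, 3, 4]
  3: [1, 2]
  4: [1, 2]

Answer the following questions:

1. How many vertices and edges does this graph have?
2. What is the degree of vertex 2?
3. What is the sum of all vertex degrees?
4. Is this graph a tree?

Count: 5 vertices, 7 edges.
Vertex 2 has neighbors [0, 1, 3, 4], degree = 4.
Handshaking lemma: 2 * 7 = 14.
A tree on 5 vertices has 4 edges. This graph has 7 edges (3 extra). Not a tree.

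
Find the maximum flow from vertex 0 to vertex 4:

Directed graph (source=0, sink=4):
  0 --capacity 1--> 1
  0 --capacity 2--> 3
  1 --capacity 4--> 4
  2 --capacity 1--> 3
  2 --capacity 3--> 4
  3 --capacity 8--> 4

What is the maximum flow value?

Computing max flow:
  Flow on (0->1): 1/1
  Flow on (0->3): 2/2
  Flow on (1->4): 1/4
  Flow on (3->4): 2/8
Maximum flow = 3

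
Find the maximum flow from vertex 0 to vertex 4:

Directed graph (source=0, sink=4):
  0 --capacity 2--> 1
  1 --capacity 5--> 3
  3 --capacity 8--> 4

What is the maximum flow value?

Computing max flow:
  Flow on (0->1): 2/2
  Flow on (1->3): 2/5
  Flow on (3->4): 2/8
Maximum flow = 2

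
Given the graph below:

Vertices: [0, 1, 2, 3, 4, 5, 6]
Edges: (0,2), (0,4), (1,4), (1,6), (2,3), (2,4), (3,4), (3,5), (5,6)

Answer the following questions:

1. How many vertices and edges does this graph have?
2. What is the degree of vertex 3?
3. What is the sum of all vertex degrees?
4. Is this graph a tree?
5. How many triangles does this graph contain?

Count: 7 vertices, 9 edges.
Vertex 3 has neighbors [2, 4, 5], degree = 3.
Handshaking lemma: 2 * 9 = 18.
A tree on 7 vertices has 6 edges. This graph has 9 edges (3 extra). Not a tree.
Number of triangles = 2.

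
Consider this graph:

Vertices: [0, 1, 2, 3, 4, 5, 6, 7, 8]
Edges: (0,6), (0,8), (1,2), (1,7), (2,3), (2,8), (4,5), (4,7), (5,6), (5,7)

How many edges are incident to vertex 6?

Vertex 6 has neighbors [0, 5], so deg(6) = 2.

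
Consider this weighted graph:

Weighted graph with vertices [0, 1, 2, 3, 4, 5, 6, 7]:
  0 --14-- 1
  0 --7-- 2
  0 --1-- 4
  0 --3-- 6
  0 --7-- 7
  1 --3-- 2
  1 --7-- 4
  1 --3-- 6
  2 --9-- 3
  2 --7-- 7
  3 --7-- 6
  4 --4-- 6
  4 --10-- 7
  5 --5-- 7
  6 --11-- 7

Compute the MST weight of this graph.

Applying Kruskal's algorithm (sort edges by weight, add if no cycle):
  Add (0,4) w=1
  Add (0,6) w=3
  Add (1,6) w=3
  Add (1,2) w=3
  Skip (4,6) w=4 (creates cycle)
  Add (5,7) w=5
  Skip (0,2) w=7 (creates cycle)
  Add (0,7) w=7
  Skip (1,4) w=7 (creates cycle)
  Skip (2,7) w=7 (creates cycle)
  Add (3,6) w=7
  Skip (2,3) w=9 (creates cycle)
  Skip (4,7) w=10 (creates cycle)
  Skip (6,7) w=11 (creates cycle)
  Skip (0,1) w=14 (creates cycle)
MST weight = 29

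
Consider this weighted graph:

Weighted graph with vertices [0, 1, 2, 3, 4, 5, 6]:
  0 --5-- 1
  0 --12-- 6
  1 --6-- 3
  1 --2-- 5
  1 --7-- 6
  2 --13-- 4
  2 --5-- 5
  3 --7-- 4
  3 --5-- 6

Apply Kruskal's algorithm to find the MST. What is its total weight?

Applying Kruskal's algorithm (sort edges by weight, add if no cycle):
  Add (1,5) w=2
  Add (0,1) w=5
  Add (2,5) w=5
  Add (3,6) w=5
  Add (1,3) w=6
  Skip (1,6) w=7 (creates cycle)
  Add (3,4) w=7
  Skip (0,6) w=12 (creates cycle)
  Skip (2,4) w=13 (creates cycle)
MST weight = 30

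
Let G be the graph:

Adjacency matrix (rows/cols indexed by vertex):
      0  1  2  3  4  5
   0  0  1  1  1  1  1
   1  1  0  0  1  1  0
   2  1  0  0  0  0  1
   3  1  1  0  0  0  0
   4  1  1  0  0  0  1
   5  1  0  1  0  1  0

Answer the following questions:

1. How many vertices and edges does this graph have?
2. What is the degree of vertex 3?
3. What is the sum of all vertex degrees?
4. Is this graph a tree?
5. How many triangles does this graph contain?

Count: 6 vertices, 9 edges.
Vertex 3 has neighbors [0, 1], degree = 2.
Handshaking lemma: 2 * 9 = 18.
A tree on 6 vertices has 5 edges. This graph has 9 edges (4 extra). Not a tree.
Number of triangles = 4.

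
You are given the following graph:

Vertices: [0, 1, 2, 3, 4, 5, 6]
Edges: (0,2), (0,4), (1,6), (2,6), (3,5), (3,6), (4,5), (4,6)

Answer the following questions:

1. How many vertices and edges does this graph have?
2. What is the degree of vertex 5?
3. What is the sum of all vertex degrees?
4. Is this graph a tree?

Count: 7 vertices, 8 edges.
Vertex 5 has neighbors [3, 4], degree = 2.
Handshaking lemma: 2 * 8 = 16.
A tree on 7 vertices has 6 edges. This graph has 8 edges (2 extra). Not a tree.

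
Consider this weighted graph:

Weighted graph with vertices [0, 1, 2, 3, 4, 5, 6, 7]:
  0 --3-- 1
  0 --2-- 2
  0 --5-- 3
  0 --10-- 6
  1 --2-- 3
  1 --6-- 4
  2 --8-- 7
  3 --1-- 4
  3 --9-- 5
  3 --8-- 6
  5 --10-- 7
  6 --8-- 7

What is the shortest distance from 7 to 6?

Using Dijkstra's algorithm from vertex 7:
Shortest path: 7 -> 6
Total weight: 8 = 8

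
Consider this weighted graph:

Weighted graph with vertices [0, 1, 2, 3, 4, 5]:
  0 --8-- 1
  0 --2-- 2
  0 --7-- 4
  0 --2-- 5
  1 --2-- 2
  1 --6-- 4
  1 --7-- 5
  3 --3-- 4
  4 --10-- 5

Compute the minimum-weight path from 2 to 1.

Using Dijkstra's algorithm from vertex 2:
Shortest path: 2 -> 1
Total weight: 2 = 2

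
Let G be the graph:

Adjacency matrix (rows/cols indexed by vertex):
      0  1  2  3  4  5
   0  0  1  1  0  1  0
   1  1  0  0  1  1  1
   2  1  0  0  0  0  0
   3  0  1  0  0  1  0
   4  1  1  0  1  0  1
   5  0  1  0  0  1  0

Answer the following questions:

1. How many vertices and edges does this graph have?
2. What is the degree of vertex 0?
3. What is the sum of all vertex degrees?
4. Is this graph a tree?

Count: 6 vertices, 8 edges.
Vertex 0 has neighbors [1, 2, 4], degree = 3.
Handshaking lemma: 2 * 8 = 16.
A tree on 6 vertices has 5 edges. This graph has 8 edges (3 extra). Not a tree.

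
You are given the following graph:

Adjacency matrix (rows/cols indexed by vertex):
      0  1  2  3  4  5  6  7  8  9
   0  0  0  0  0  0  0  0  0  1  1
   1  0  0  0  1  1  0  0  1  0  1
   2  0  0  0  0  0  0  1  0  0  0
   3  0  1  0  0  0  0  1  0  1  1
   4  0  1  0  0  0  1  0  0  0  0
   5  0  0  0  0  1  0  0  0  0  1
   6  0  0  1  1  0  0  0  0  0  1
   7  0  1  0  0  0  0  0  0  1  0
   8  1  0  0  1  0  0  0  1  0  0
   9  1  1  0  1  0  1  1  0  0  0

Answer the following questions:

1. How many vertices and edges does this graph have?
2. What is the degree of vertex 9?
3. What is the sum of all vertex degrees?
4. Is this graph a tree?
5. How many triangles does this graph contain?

Count: 10 vertices, 14 edges.
Vertex 9 has neighbors [0, 1, 3, 5, 6], degree = 5.
Handshaking lemma: 2 * 14 = 28.
A tree on 10 vertices has 9 edges. This graph has 14 edges (5 extra). Not a tree.
Number of triangles = 2.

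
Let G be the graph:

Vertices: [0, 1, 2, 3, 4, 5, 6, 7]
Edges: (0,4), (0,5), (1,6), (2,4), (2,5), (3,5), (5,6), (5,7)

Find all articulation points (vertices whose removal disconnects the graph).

An articulation point is a vertex whose removal disconnects the graph.
Articulation points: [5, 6]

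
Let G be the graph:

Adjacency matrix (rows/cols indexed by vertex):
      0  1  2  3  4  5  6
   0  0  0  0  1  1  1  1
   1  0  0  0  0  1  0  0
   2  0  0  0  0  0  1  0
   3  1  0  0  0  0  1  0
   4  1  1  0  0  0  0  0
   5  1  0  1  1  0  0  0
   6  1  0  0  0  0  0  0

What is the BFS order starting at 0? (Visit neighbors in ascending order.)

BFS from vertex 0 (neighbors processed in ascending order):
Visit order: 0, 3, 4, 5, 6, 1, 2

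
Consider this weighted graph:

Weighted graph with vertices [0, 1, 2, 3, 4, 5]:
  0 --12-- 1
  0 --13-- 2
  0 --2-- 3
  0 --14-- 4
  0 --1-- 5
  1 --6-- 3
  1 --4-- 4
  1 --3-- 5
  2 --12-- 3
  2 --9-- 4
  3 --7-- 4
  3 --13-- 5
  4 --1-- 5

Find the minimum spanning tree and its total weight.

Applying Kruskal's algorithm (sort edges by weight, add if no cycle):
  Add (0,5) w=1
  Add (4,5) w=1
  Add (0,3) w=2
  Add (1,5) w=3
  Skip (1,4) w=4 (creates cycle)
  Skip (1,3) w=6 (creates cycle)
  Skip (3,4) w=7 (creates cycle)
  Add (2,4) w=9
  Skip (0,1) w=12 (creates cycle)
  Skip (2,3) w=12 (creates cycle)
  Skip (0,2) w=13 (creates cycle)
  Skip (3,5) w=13 (creates cycle)
  Skip (0,4) w=14 (creates cycle)
MST weight = 16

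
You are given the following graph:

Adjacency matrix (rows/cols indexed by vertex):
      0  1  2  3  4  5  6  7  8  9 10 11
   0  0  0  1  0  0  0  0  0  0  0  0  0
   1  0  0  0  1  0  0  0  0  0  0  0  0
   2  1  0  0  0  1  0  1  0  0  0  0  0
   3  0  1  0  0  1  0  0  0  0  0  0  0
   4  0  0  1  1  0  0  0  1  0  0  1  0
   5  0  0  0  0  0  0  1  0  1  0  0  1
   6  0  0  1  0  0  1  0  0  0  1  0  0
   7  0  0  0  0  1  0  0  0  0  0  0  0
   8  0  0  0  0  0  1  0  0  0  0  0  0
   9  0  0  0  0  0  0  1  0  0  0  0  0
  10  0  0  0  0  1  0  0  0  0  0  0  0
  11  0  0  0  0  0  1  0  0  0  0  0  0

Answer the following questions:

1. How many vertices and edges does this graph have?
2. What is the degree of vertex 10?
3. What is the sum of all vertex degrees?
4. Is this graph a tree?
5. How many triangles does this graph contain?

Count: 12 vertices, 11 edges.
Vertex 10 has neighbors [4], degree = 1.
Handshaking lemma: 2 * 11 = 22.
A graph is a tree iff it is connected and has exactly n-1 edges. This graph is connected (all 12 vertices in one component) and has 12-1 = 11 edges. It is a tree.
Number of triangles = 0.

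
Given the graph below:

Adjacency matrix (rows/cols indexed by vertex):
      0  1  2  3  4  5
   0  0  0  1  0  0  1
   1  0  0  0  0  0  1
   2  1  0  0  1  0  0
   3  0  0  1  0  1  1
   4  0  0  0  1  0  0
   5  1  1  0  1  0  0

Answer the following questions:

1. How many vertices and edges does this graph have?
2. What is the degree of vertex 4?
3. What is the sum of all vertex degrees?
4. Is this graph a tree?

Count: 6 vertices, 6 edges.
Vertex 4 has neighbors [3], degree = 1.
Handshaking lemma: 2 * 6 = 12.
A tree on 6 vertices has 5 edges. This graph has 6 edges (1 extra). Not a tree.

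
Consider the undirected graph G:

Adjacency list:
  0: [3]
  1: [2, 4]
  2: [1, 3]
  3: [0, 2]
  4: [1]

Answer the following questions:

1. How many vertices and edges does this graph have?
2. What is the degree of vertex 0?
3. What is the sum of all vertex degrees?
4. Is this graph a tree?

Count: 5 vertices, 4 edges.
Vertex 0 has neighbors [3], degree = 1.
Handshaking lemma: 2 * 4 = 8.
A graph is a tree iff it is connected and has exactly n-1 edges. This graph is connected (all 5 vertices in one component) and has 5-1 = 4 edges. It is a tree.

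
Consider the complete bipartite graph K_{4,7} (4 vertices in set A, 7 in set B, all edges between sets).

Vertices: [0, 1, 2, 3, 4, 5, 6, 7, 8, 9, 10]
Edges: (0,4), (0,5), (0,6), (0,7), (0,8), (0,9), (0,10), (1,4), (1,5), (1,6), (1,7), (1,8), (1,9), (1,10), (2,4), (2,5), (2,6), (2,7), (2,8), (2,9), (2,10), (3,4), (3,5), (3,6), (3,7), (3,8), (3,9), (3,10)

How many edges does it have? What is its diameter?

K_{4,7} has 4 * 7 = 28 edges.
Any vertex reaches any opposite-side vertex in 1 step; same-side vertices reach in 2 steps via any opposite-side vertex.
Diameter = 2.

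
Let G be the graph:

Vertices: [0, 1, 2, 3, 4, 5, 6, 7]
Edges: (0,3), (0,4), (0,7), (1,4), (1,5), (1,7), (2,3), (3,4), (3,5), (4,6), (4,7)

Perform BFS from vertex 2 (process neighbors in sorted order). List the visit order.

BFS from vertex 2 (neighbors processed in ascending order):
Visit order: 2, 3, 0, 4, 5, 7, 1, 6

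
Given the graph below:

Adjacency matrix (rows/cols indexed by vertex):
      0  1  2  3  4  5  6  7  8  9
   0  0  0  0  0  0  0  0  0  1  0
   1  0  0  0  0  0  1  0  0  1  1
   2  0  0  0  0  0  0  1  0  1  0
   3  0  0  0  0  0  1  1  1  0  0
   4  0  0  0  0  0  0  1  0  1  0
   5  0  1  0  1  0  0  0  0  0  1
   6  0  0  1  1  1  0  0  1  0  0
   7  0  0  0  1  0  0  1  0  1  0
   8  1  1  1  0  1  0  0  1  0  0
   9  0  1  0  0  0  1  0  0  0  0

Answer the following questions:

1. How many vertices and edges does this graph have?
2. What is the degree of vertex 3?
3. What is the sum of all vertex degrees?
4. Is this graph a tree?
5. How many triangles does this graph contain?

Count: 10 vertices, 14 edges.
Vertex 3 has neighbors [5, 6, 7], degree = 3.
Handshaking lemma: 2 * 14 = 28.
A tree on 10 vertices has 9 edges. This graph has 14 edges (5 extra). Not a tree.
Number of triangles = 2.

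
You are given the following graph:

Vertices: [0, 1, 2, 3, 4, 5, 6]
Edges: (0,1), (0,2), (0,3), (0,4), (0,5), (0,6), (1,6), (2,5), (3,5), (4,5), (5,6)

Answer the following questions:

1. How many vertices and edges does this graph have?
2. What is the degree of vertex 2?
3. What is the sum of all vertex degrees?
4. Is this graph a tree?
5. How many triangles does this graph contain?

Count: 7 vertices, 11 edges.
Vertex 2 has neighbors [0, 5], degree = 2.
Handshaking lemma: 2 * 11 = 22.
A tree on 7 vertices has 6 edges. This graph has 11 edges (5 extra). Not a tree.
Number of triangles = 5.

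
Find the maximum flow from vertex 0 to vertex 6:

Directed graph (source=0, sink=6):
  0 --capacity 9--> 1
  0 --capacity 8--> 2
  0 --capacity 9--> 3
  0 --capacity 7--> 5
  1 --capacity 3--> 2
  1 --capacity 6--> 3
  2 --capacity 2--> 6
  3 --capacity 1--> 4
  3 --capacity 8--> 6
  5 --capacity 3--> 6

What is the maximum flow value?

Computing max flow:
  Flow on (0->1): 6/9
  Flow on (0->2): 2/8
  Flow on (0->3): 2/9
  Flow on (0->5): 3/7
  Flow on (1->3): 6/6
  Flow on (2->6): 2/2
  Flow on (3->6): 8/8
  Flow on (5->6): 3/3
Maximum flow = 13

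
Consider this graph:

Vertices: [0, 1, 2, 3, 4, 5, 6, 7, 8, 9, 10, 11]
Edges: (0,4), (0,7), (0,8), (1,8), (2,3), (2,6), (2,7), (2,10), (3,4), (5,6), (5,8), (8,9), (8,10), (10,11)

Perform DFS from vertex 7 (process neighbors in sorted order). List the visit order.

DFS from vertex 7 (neighbors processed in ascending order):
Visit order: 7, 0, 4, 3, 2, 6, 5, 8, 1, 9, 10, 11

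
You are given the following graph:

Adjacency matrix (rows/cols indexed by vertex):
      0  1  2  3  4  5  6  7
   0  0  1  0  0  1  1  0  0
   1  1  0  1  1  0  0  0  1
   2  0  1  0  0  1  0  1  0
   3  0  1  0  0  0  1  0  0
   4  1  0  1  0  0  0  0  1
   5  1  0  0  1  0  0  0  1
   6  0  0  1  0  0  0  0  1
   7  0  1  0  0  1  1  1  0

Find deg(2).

Vertex 2 has neighbors [1, 4, 6], so deg(2) = 3.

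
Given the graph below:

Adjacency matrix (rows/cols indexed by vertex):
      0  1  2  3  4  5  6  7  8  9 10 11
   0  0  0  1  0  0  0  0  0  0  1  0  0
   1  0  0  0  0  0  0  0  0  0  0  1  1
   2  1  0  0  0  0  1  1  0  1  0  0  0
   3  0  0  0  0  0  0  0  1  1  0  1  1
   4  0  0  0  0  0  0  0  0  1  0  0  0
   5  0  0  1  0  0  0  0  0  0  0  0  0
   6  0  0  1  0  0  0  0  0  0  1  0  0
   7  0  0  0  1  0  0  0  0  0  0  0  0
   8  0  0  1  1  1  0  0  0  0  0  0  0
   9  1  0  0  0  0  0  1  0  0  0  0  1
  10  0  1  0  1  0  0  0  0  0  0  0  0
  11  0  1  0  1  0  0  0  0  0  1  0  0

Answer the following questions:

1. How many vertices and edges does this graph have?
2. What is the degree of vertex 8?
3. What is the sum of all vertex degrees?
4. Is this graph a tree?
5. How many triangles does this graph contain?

Count: 12 vertices, 14 edges.
Vertex 8 has neighbors [2, 3, 4], degree = 3.
Handshaking lemma: 2 * 14 = 28.
A tree on 12 vertices has 11 edges. This graph has 14 edges (3 extra). Not a tree.
Number of triangles = 0.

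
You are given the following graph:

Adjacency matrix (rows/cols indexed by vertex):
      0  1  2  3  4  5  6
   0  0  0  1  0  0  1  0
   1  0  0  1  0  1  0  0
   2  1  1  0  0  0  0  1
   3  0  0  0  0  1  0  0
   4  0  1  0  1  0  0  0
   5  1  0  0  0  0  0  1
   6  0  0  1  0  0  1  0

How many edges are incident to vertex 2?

Vertex 2 has neighbors [0, 1, 6], so deg(2) = 3.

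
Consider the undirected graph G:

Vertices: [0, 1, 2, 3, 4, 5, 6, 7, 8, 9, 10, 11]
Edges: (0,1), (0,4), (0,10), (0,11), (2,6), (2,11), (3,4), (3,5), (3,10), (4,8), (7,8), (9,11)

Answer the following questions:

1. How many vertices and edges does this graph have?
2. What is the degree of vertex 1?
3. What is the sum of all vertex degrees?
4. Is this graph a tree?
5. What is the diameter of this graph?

Count: 12 vertices, 12 edges.
Vertex 1 has neighbors [0], degree = 1.
Handshaking lemma: 2 * 12 = 24.
A tree on 12 vertices has 11 edges. This graph has 12 edges (1 extra). Not a tree.
Diameter (longest shortest path) = 6.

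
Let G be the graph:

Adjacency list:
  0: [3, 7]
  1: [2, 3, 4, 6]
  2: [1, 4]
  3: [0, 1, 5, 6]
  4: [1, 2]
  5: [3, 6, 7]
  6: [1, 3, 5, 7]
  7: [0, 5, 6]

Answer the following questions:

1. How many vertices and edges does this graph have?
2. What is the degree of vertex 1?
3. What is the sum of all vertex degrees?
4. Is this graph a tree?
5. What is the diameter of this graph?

Count: 8 vertices, 12 edges.
Vertex 1 has neighbors [2, 3, 4, 6], degree = 4.
Handshaking lemma: 2 * 12 = 24.
A tree on 8 vertices has 7 edges. This graph has 12 edges (5 extra). Not a tree.
Diameter (longest shortest path) = 3.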